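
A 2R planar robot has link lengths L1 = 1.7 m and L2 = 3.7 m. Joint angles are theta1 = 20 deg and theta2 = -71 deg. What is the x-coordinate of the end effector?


Convert angles to radians: theta1 = 0.3491, theta2 = -1.2392
x = L1*cos(theta1) + L2*cos(theta1+theta2)
x = 1.5975 + 2.3285
x = 3.926


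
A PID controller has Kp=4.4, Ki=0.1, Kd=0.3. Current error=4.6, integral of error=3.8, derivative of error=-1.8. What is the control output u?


u = Kp*e + Ki*int(e) + Kd*de/dt
= 4.4*4.6 + 0.1*3.8 + 0.3*(-1.8)
= 20.24 + 0.38 + -0.54
= 20.08


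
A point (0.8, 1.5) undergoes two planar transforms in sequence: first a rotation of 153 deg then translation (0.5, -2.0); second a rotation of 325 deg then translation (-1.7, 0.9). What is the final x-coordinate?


After transform 1:
x1 = cos(153)*0.8 - sin(153)*1.5 + 0.5 = -0.8938
y1 = sin(153)*0.8 + cos(153)*1.5 + -2.0 = -2.9733
After transform 2:
x2 = cos(325)*-0.8938 - sin(325)*-2.9733 + -1.7
= -4.1376


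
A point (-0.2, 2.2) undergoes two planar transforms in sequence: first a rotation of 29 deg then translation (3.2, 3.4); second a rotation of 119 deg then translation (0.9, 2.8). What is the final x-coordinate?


After transform 1:
x1 = cos(29)*-0.2 - sin(29)*2.2 + 3.2 = 1.9585
y1 = sin(29)*-0.2 + cos(29)*2.2 + 3.4 = 5.2272
After transform 2:
x2 = cos(119)*1.9585 - sin(119)*5.2272 + 0.9
= -4.6213


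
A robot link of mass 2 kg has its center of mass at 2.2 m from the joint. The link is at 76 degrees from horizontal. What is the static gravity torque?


tau = m*g*L*cos(angle)
= 2 * 9.81 * 2.2 * cos(76 deg)
= 2 * 9.81 * 2.2 * 0.2419
= 10.4423 Nm


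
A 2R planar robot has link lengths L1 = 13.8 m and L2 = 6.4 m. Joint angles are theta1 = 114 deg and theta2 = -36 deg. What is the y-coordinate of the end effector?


Convert angles to radians: theta1 = 1.9897, theta2 = -0.6283
y = L1*sin(theta1) + L2*sin(theta1+theta2)
y = 12.6069 + 6.2601
y = 18.8671


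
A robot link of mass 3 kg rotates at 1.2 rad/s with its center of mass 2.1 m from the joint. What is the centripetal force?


F = m * omega^2 * r
= 3 * 1.2^2 * 2.1
= 3 * 1.44 * 2.1
= 9.072 N


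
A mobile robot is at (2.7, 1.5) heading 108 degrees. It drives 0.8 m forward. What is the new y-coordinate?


y_new = y0 + d*sin(theta)
= 1.5 + 0.8*sin(108)
= 1.5 + 0.7608
= 2.2608


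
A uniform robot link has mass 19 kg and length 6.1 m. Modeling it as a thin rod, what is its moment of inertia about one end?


I = (1/3) * m * L^2
= (1/3) * 19 * 6.1^2
= 0.333333 * 19 * 37.21
= 235.6633 kg*m^2


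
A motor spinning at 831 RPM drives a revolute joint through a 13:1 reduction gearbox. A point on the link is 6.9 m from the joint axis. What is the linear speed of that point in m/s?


omega_motor = 831 * 2*pi/60 = 87.0221 rad/s
omega_joint = omega_motor / 13 = 6.694 rad/s
v = omega_joint * r = 6.694 * 6.9
= 46.1887 m/s


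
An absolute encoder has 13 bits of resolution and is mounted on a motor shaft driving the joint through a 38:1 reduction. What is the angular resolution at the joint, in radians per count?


counts = 2^13 = 8192
effective counts at joint = 8192 * 38 = 311296
resolution = 2*pi / 311296
= 2.0184e-05 rad/count


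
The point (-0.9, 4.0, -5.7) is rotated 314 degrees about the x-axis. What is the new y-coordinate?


Rotation about x-axis: y' = y*cos(theta) - z*sin(theta)
= 4.0 * 0.6947 - -5.7 * -0.7193
= -1.3216


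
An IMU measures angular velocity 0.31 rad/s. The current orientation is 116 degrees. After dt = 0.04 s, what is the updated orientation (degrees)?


delta_theta = w * dt = 0.31 * 0.04 = 0.0124 rad
= 0.7105 deg
theta_new = 116 + 0.7105 = 116.7105 deg


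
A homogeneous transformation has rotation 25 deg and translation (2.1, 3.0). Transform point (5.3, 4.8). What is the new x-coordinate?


x' = cos(theta)*px - sin(theta)*py + tx
= 0.9063*5.3 - 0.4226*4.8 + 2.1
= 4.8749


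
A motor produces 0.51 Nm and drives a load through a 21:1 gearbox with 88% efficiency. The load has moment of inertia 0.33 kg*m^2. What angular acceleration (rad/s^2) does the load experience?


tau_out = tau_motor * N * eta
= 0.51 * 21 * 0.88 = 9.4248 Nm
alpha = tau_out / I = 9.4248 / 0.33
= 28.56 rad/s^2


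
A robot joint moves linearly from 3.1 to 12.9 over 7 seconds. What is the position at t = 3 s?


s = t/T = 3/7 = 0.4286
p(t) = p0 + (pf-p0)*s
= 3.1 + (12.9 - 3.1) * 0.4286
= 7.3


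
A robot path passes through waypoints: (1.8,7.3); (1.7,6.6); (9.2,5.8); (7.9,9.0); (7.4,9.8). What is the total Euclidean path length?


Segment lengths:
  seg1 = sqrt((-0.1)^2 + (-0.7)^2) = 0.7071
  seg2 = sqrt((7.5)^2 + (-0.8)^2) = 7.5425
  seg3 = sqrt((-1.3)^2 + (3.2)^2) = 3.454
  seg4 = sqrt((-0.5)^2 + (0.8)^2) = 0.9434
Total = 12.647


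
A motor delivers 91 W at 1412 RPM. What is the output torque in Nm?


omega = 1412 * 2*pi/60 = 147.8643 rad/s
tau = P / omega = 91 / 147.8643
= 0.6154 Nm


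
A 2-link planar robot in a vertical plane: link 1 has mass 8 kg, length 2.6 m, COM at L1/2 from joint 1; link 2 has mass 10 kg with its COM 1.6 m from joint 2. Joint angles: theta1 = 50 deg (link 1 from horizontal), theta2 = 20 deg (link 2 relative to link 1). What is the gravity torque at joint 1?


Horizontal distance from joint 1 to link-1 COM:
  x_c1 = (L1/2)*cos(t1) = 1.3 * 0.6428 = 0.8356 m
Horizontal distance from joint 1 to link-2 COM:
  x_c2 = L1*cos(t1) + Lc2*cos(t1+t2)
       = 2.6*0.6428 + 1.6*0.342 = 2.2185 m
tau1 = m1*g*x_c1 + m2*g*x_c2
     = 8*9.81*0.8356 + 10*9.81*2.2185
     = 65.5798 + 217.6329
     = 283.2127 Nm


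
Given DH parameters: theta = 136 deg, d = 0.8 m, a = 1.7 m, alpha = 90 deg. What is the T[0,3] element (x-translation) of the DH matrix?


T[0,3] = a * cos(theta)
= 1.7 * cos(136 deg)
= 1.7 * -0.7193
= -1.2229


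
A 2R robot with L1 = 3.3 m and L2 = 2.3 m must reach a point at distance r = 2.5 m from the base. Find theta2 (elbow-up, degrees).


cos(theta2) = (r^2 - L1^2 - L2^2) / (2*L1*L2)
cos(theta2) = (6.25 - 10.89 - 5.29) / 15.18
cos(theta2) = -0.65415
theta2 = 130.8552 degrees


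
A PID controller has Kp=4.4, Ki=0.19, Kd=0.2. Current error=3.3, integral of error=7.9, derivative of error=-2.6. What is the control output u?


u = Kp*e + Ki*int(e) + Kd*de/dt
= 4.4*3.3 + 0.19*7.9 + 0.2*(-2.6)
= 14.52 + 1.501 + -0.52
= 15.501


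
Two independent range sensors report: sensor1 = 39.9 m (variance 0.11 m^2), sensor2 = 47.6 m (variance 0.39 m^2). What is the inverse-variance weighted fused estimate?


w1 = (1/var1) / (1/var1 + 1/var2)
   = 9.0909 / (9.0909 + 2.5641) = 0.78
w2 = 1 - w1 = 0.22
fused = w1*s1 + w2*s2 = 31.122 + 10.472
= 41.594 m


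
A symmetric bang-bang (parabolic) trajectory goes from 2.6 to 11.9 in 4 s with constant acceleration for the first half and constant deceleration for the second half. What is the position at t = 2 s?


Symmetric rest-to-rest: each phase covers (pf-p0)/2 in time T/2. 0.5*a*(T/2)^2 = (pf-p0)/2 => a = 4*(pf-p0)/T^2
a = 4*(11.9-2.6)/4^2 = 2.325
t = 2 is in the acceleration phase (t <= T/2).
p = p0 + 0.5*a*t^2 = 2.6 + 0.5*2.325*2^2
= 7.25


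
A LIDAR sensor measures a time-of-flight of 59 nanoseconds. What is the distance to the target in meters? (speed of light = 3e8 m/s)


tof = 59 ns = 5.9e-08 s
dist = c * tof / 2
= 3e8 * 5.9e-08 / 2
= 8.85 m


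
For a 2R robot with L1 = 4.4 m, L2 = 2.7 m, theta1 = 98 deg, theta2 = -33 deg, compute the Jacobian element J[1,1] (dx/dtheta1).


J[1,1] = -L1*sin(t1) - L2*sin(t1+t2)
= -4.4*sin(98) - 2.7*sin(65)
= -6.8042


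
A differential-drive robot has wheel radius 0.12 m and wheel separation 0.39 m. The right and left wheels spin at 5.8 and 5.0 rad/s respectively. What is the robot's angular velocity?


vR = r*wR = 0.12*5.8 = 0.696 m/s
vL = r*wL = 0.12*5.0 = 0.6 m/s
v = (vR+vL)/2 = 0.648 m/s
omega = (vR-vL)/L = 0.2462 rad/s
angular velocity = 0.2462 rad/s


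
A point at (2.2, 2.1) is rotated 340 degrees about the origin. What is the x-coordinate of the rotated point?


x' = x*cos(theta) - y*sin(theta)
cos(340 deg) = 0.9397, sin(340 deg) = -0.342
x' = 2.2 * 0.9397 - 2.1 * -0.342
= 2.0673 - -0.7182
= 2.7856


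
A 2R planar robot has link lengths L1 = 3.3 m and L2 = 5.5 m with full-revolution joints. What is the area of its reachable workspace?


r_max = L1 + L2 = 8.8 m
r_min = |L1 - L2| = 2.2 m
Area = pi*(r_max^2 - r_min^2)
= pi*(77.44 - 4.84)
= pi * 72.6
= 228.0796 m^2


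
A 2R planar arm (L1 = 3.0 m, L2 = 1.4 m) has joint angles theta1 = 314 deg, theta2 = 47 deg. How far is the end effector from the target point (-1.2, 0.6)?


End effector via forward kinematics:
x = L1*cos(t1) + L2*cos(t1+t2) = 3.4838
y = L1*sin(t1) + L2*sin(t1+t2) = -2.1336
Distance to target:
d = sqrt((-1.2 - 3.4838)^2 + (0.6 - -2.1336)^2)
= sqrt(21.9376 + 7.4725)
= 5.4231 m


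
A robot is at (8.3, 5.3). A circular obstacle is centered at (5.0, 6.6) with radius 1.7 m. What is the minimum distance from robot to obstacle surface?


center_dist = sqrt((8.3-5.0)^2 + (5.3-6.6)^2)
= sqrt(10.89 + 1.69)
= 3.5468
min_dist = center_dist - radius = 3.5468 - 1.7 = 1.8468 m


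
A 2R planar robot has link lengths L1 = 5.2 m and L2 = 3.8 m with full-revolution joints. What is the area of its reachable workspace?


r_max = L1 + L2 = 9.0 m
r_min = |L1 - L2| = 1.4 m
Area = pi*(r_max^2 - r_min^2)
= pi*(81.0 - 1.96)
= pi * 79.04
= 248.3115 m^2


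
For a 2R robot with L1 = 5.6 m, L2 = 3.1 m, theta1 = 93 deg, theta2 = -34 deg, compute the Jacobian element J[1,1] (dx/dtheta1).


J[1,1] = -L1*sin(t1) - L2*sin(t1+t2)
= -5.6*sin(93) - 3.1*sin(59)
= -8.2495


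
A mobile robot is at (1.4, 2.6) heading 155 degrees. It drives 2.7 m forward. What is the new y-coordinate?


y_new = y0 + d*sin(theta)
= 2.6 + 2.7*sin(155)
= 2.6 + 1.1411
= 3.7411


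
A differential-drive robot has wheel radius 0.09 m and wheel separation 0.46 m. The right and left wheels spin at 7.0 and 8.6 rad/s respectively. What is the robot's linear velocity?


vR = r*wR = 0.09*7.0 = 0.63 m/s
vL = r*wL = 0.09*8.6 = 0.774 m/s
v = (vR+vL)/2 = 0.702 m/s
omega = (vR-vL)/L = -0.313 rad/s
linear velocity = 0.702 m/s


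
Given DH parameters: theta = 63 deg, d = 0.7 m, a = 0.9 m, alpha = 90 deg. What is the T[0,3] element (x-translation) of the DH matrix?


T[0,3] = a * cos(theta)
= 0.9 * cos(63 deg)
= 0.9 * 0.454
= 0.4086


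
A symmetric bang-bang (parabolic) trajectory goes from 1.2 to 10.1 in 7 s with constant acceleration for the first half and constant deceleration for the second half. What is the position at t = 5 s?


Symmetric rest-to-rest: each phase covers (pf-p0)/2 in time T/2. 0.5*a*(T/2)^2 = (pf-p0)/2 => a = 4*(pf-p0)/T^2
a = 4*(10.1-1.2)/7^2 = 0.7265
t = 5 is in the deceleration phase (t > T/2).
p = pf - 0.5*a*(T-t)^2 = 10.1 - 0.5*0.7265*2^2
= 8.6469


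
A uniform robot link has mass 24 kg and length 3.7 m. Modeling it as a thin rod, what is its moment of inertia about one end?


I = (1/3) * m * L^2
= (1/3) * 24 * 3.7^2
= 0.333333 * 24 * 13.69
= 109.52 kg*m^2


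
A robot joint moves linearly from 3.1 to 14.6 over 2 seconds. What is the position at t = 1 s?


s = t/T = 1/2 = 0.5
p(t) = p0 + (pf-p0)*s
= 3.1 + (14.6 - 3.1) * 0.5
= 8.85


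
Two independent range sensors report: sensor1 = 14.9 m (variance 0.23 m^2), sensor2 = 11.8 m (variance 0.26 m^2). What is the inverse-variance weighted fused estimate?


w1 = (1/var1) / (1/var1 + 1/var2)
   = 4.3478 / (4.3478 + 3.8462) = 0.5306
w2 = 1 - w1 = 0.4694
fused = w1*s1 + w2*s2 = 7.9061 + 5.5388
= 13.4449 m


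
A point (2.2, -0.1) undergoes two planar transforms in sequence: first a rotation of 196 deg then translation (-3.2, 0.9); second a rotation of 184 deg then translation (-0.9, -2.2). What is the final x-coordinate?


After transform 1:
x1 = cos(196)*2.2 - sin(196)*-0.1 + -3.2 = -5.3423
y1 = sin(196)*2.2 + cos(196)*-0.1 + 0.9 = 0.3897
After transform 2:
x2 = cos(184)*-5.3423 - sin(184)*0.3897 + -0.9
= 4.4565


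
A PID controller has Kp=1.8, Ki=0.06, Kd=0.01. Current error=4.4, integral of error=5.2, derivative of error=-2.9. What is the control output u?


u = Kp*e + Ki*int(e) + Kd*de/dt
= 1.8*4.4 + 0.06*5.2 + 0.01*(-2.9)
= 7.92 + 0.312 + -0.029
= 8.203


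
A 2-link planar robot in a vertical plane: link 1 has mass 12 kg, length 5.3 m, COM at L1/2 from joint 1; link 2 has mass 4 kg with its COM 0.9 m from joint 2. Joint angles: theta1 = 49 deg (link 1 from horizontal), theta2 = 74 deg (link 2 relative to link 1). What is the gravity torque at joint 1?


Horizontal distance from joint 1 to link-1 COM:
  x_c1 = (L1/2)*cos(t1) = 2.65 * 0.6561 = 1.7386 m
Horizontal distance from joint 1 to link-2 COM:
  x_c2 = L1*cos(t1) + Lc2*cos(t1+t2)
       = 5.3*0.6561 + 0.9*-0.5446 = 2.9869 m
tau1 = m1*g*x_c1 + m2*g*x_c2
     = 12*9.81*1.7386 + 4*9.81*2.9869
     = 204.6629 + 117.2074
     = 321.8703 Nm


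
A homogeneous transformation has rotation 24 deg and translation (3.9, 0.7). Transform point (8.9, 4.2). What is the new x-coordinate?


x' = cos(theta)*px - sin(theta)*py + tx
= 0.9135*8.9 - 0.4067*4.2 + 3.9
= 10.3223


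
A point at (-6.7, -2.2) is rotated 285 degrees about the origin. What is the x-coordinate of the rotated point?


x' = x*cos(theta) - y*sin(theta)
cos(285 deg) = 0.2588, sin(285 deg) = -0.9659
x' = -6.7 * 0.2588 - -2.2 * -0.9659
= -1.7341 - 2.125
= -3.8591


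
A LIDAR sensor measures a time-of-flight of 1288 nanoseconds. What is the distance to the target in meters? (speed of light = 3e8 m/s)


tof = 1288 ns = 1.288e-06 s
dist = c * tof / 2
= 3e8 * 1.288e-06 / 2
= 193.2 m


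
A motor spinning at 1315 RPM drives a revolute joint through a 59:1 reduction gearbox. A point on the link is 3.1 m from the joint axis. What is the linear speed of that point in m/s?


omega_motor = 1315 * 2*pi/60 = 137.7065 rad/s
omega_joint = omega_motor / 59 = 2.334 rad/s
v = omega_joint * r = 2.334 * 3.1
= 7.2354 m/s


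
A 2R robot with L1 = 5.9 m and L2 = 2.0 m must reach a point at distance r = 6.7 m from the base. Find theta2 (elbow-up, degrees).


cos(theta2) = (r^2 - L1^2 - L2^2) / (2*L1*L2)
cos(theta2) = (44.89 - 34.81 - 4.0) / 23.6
cos(theta2) = 0.257627
theta2 = 75.0707 degrees


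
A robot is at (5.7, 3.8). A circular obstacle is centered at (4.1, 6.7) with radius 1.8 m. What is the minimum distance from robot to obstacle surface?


center_dist = sqrt((5.7-4.1)^2 + (3.8-6.7)^2)
= sqrt(2.56 + 8.41)
= 3.3121
min_dist = center_dist - radius = 3.3121 - 1.8 = 1.5121 m


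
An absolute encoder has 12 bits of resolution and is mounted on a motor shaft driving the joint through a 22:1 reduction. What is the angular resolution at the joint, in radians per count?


counts = 2^12 = 4096
effective counts at joint = 4096 * 22 = 90112
resolution = 2*pi / 90112
= 6.9726e-05 rad/count


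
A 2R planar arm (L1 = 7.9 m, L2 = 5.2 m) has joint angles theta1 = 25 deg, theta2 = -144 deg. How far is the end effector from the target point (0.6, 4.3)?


End effector via forward kinematics:
x = L1*cos(t1) + L2*cos(t1+t2) = 4.6388
y = L1*sin(t1) + L2*sin(t1+t2) = -1.2093
Distance to target:
d = sqrt((0.6 - 4.6388)^2 + (4.3 - -1.2093)^2)
= sqrt(16.3121 + 30.3528)
= 6.8312 m


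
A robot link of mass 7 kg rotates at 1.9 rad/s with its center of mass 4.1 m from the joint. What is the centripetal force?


F = m * omega^2 * r
= 7 * 1.9^2 * 4.1
= 7 * 3.61 * 4.1
= 103.607 N


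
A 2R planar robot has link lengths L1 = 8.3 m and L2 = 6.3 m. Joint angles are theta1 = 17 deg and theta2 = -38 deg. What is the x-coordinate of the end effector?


Convert angles to radians: theta1 = 0.2967, theta2 = -0.6632
x = L1*cos(theta1) + L2*cos(theta1+theta2)
x = 7.9373 + 5.8816
x = 13.8189


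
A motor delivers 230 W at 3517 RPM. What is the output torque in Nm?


omega = 3517 * 2*pi/60 = 368.2994 rad/s
tau = P / omega = 230 / 368.2994
= 0.6245 Nm


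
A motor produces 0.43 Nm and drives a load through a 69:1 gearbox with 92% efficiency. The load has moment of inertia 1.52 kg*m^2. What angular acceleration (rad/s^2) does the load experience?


tau_out = tau_motor * N * eta
= 0.43 * 69 * 0.92 = 27.2964 Nm
alpha = tau_out / I = 27.2964 / 1.52
= 17.9582 rad/s^2


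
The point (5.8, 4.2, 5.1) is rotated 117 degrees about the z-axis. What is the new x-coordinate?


Rotation about z-axis: x' = x*cos(theta) - y*sin(theta)
= 5.8 * -0.454 - 4.2 * 0.891
= -6.3754


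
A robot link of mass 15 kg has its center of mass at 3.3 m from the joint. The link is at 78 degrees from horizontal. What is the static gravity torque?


tau = m*g*L*cos(angle)
= 15 * 9.81 * 3.3 * cos(78 deg)
= 15 * 9.81 * 3.3 * 0.2079
= 100.9609 Nm


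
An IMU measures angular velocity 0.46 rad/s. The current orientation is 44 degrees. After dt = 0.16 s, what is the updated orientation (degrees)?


delta_theta = w * dt = 0.46 * 0.16 = 0.0736 rad
= 4.217 deg
theta_new = 44 + 4.217 = 48.217 deg


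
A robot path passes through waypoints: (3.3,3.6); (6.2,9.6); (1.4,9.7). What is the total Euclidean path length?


Segment lengths:
  seg1 = sqrt((2.9)^2 + (6.0)^2) = 6.6641
  seg2 = sqrt((-4.8)^2 + (0.1)^2) = 4.801
Total = 11.4651


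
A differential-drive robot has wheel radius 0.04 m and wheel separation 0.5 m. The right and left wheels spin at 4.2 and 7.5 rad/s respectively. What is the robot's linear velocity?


vR = r*wR = 0.04*4.2 = 0.168 m/s
vL = r*wL = 0.04*7.5 = 0.3 m/s
v = (vR+vL)/2 = 0.234 m/s
omega = (vR-vL)/L = -0.264 rad/s
linear velocity = 0.234 m/s


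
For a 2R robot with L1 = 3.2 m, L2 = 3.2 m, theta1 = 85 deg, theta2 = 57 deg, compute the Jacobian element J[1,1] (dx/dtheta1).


J[1,1] = -L1*sin(t1) - L2*sin(t1+t2)
= -3.2*sin(85) - 3.2*sin(142)
= -5.1579


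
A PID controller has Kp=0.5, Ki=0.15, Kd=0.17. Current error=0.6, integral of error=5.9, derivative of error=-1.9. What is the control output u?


u = Kp*e + Ki*int(e) + Kd*de/dt
= 0.5*0.6 + 0.15*5.9 + 0.17*(-1.9)
= 0.3 + 0.885 + -0.323
= 0.862


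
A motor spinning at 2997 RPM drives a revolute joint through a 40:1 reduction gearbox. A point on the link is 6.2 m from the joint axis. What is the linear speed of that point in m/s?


omega_motor = 2997 * 2*pi/60 = 313.8451 rad/s
omega_joint = omega_motor / 40 = 7.8461 rad/s
v = omega_joint * r = 7.8461 * 6.2
= 48.646 m/s


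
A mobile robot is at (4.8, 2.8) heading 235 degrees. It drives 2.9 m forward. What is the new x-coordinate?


x_new = x0 + d*cos(theta)
= 4.8 + 2.9*cos(235)
= 4.8 + -1.6634
= 3.1366


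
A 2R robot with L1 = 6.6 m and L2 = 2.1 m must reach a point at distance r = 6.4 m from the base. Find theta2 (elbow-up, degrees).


cos(theta2) = (r^2 - L1^2 - L2^2) / (2*L1*L2)
cos(theta2) = (40.96 - 43.56 - 4.41) / 27.72
cos(theta2) = -0.252886
theta2 = 104.6484 degrees


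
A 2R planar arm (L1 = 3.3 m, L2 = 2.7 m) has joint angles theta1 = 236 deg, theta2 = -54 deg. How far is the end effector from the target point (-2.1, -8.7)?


End effector via forward kinematics:
x = L1*cos(t1) + L2*cos(t1+t2) = -4.5437
y = L1*sin(t1) + L2*sin(t1+t2) = -2.8301
Distance to target:
d = sqrt((-2.1 - -4.5437)^2 + (-8.7 - -2.8301)^2)
= sqrt(5.9716 + 34.4563)
= 6.3583 m


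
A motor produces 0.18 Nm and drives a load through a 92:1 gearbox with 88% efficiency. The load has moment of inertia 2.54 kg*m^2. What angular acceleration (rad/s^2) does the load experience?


tau_out = tau_motor * N * eta
= 0.18 * 92 * 0.88 = 14.5728 Nm
alpha = tau_out / I = 14.5728 / 2.54
= 5.7373 rad/s^2


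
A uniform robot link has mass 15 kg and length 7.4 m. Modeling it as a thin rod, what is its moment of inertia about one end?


I = (1/3) * m * L^2
= (1/3) * 15 * 7.4^2
= 0.333333 * 15 * 54.76
= 273.8 kg*m^2


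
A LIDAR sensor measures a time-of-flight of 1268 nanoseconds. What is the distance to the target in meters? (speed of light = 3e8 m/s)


tof = 1268 ns = 1.268e-06 s
dist = c * tof / 2
= 3e8 * 1.268e-06 / 2
= 190.2 m


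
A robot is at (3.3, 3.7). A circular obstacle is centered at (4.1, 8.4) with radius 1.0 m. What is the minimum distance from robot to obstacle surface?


center_dist = sqrt((3.3-4.1)^2 + (3.7-8.4)^2)
= sqrt(0.64 + 22.09)
= 4.7676
min_dist = center_dist - radius = 4.7676 - 1.0 = 3.7676 m


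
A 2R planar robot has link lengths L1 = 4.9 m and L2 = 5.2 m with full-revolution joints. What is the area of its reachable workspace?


r_max = L1 + L2 = 10.1 m
r_min = |L1 - L2| = 0.3 m
Area = pi*(r_max^2 - r_min^2)
= pi*(102.01 - 0.09)
= pi * 101.92
= 320.1911 m^2


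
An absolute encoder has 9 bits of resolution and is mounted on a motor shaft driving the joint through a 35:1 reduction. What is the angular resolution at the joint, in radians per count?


counts = 2^9 = 512
effective counts at joint = 512 * 35 = 17920
resolution = 2*pi / 17920
= 3.5062e-04 rad/count


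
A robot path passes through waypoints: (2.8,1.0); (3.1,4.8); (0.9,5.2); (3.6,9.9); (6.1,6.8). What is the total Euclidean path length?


Segment lengths:
  seg1 = sqrt((0.3)^2 + (3.8)^2) = 3.8118
  seg2 = sqrt((-2.2)^2 + (0.4)^2) = 2.2361
  seg3 = sqrt((2.7)^2 + (4.7)^2) = 5.4203
  seg4 = sqrt((2.5)^2 + (-3.1)^2) = 3.9825
Total = 15.4507


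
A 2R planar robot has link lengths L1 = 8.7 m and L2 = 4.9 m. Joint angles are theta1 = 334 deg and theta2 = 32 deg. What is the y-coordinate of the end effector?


Convert angles to radians: theta1 = 5.8294, theta2 = 0.5585
y = L1*sin(theta1) + L2*sin(theta1+theta2)
y = -3.8138 + 0.5122
y = -3.3016


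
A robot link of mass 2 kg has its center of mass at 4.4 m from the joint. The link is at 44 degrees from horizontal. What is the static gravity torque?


tau = m*g*L*cos(angle)
= 2 * 9.81 * 4.4 * cos(44 deg)
= 2 * 9.81 * 4.4 * 0.7193
= 62.0992 Nm


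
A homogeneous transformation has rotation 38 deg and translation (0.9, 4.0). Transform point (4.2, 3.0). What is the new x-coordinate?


x' = cos(theta)*px - sin(theta)*py + tx
= 0.788*4.2 - 0.6157*3.0 + 0.9
= 2.3627


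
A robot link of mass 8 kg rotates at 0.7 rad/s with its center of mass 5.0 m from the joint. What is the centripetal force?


F = m * omega^2 * r
= 8 * 0.7^2 * 5.0
= 8 * 0.49 * 5.0
= 19.6 N


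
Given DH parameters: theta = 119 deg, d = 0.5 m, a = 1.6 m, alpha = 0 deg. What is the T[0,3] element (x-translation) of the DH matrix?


T[0,3] = a * cos(theta)
= 1.6 * cos(119 deg)
= 1.6 * -0.4848
= -0.7757


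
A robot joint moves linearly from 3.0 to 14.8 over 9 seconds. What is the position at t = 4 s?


s = t/T = 4/9 = 0.4444
p(t) = p0 + (pf-p0)*s
= 3.0 + (14.8 - 3.0) * 0.4444
= 8.2444


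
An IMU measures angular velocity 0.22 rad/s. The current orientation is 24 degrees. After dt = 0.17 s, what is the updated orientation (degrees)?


delta_theta = w * dt = 0.22 * 0.17 = 0.0374 rad
= 2.1429 deg
theta_new = 24 + 2.1429 = 26.1429 deg


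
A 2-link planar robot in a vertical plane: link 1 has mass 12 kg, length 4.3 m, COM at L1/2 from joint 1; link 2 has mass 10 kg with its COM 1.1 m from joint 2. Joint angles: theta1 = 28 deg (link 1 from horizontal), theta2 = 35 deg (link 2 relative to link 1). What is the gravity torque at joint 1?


Horizontal distance from joint 1 to link-1 COM:
  x_c1 = (L1/2)*cos(t1) = 2.15 * 0.8829 = 1.8983 m
Horizontal distance from joint 1 to link-2 COM:
  x_c2 = L1*cos(t1) + Lc2*cos(t1+t2)
       = 4.3*0.8829 + 1.1*0.454 = 4.2961 m
tau1 = m1*g*x_c1 + m2*g*x_c2
     = 12*9.81*1.8983 + 10*9.81*4.2961
     = 223.4723 + 421.4439
     = 644.9162 Nm


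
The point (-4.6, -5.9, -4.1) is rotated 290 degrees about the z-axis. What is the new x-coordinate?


Rotation about z-axis: x' = x*cos(theta) - y*sin(theta)
= -4.6 * 0.342 - -5.9 * -0.9397
= -7.1175


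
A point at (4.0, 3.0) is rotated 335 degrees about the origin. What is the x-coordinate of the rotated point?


x' = x*cos(theta) - y*sin(theta)
cos(335 deg) = 0.9063, sin(335 deg) = -0.4226
x' = 4.0 * 0.9063 - 3.0 * -0.4226
= 3.6252 - -1.2679
= 4.8931


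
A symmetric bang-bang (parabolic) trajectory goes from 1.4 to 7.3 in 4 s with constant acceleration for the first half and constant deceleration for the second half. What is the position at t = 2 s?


Symmetric rest-to-rest: each phase covers (pf-p0)/2 in time T/2. 0.5*a*(T/2)^2 = (pf-p0)/2 => a = 4*(pf-p0)/T^2
a = 4*(7.3-1.4)/4^2 = 1.475
t = 2 is in the acceleration phase (t <= T/2).
p = p0 + 0.5*a*t^2 = 1.4 + 0.5*1.475*2^2
= 4.35


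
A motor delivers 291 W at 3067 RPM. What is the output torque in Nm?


omega = 3067 * 2*pi/60 = 321.1755 rad/s
tau = P / omega = 291 / 321.1755
= 0.906 Nm


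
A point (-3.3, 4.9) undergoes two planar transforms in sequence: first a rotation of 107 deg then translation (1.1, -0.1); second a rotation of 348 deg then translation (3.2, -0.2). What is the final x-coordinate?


After transform 1:
x1 = cos(107)*-3.3 - sin(107)*4.9 + 1.1 = -2.6211
y1 = sin(107)*-3.3 + cos(107)*4.9 + -0.1 = -4.6884
After transform 2:
x2 = cos(348)*-2.6211 - sin(348)*-4.6884 + 3.2
= -0.3386


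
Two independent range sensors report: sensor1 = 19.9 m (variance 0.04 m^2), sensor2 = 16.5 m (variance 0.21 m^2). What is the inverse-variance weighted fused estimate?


w1 = (1/var1) / (1/var1 + 1/var2)
   = 25.0 / (25.0 + 4.7619) = 0.84
w2 = 1 - w1 = 0.16
fused = w1*s1 + w2*s2 = 16.716 + 2.64
= 19.356 m


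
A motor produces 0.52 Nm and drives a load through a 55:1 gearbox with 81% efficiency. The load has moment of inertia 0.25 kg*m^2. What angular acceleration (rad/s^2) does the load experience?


tau_out = tau_motor * N * eta
= 0.52 * 55 * 0.81 = 23.166 Nm
alpha = tau_out / I = 23.166 / 0.25
= 92.664 rad/s^2


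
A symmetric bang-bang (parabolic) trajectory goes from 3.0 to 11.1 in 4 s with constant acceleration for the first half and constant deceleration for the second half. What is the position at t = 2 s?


Symmetric rest-to-rest: each phase covers (pf-p0)/2 in time T/2. 0.5*a*(T/2)^2 = (pf-p0)/2 => a = 4*(pf-p0)/T^2
a = 4*(11.1-3.0)/4^2 = 2.025
t = 2 is in the acceleration phase (t <= T/2).
p = p0 + 0.5*a*t^2 = 3.0 + 0.5*2.025*2^2
= 7.05


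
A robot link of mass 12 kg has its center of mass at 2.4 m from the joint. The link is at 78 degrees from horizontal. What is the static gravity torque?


tau = m*g*L*cos(angle)
= 12 * 9.81 * 2.4 * cos(78 deg)
= 12 * 9.81 * 2.4 * 0.2079
= 58.7409 Nm


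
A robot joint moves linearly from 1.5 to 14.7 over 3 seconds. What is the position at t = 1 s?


s = t/T = 1/3 = 0.3333
p(t) = p0 + (pf-p0)*s
= 1.5 + (14.7 - 1.5) * 0.3333
= 5.9


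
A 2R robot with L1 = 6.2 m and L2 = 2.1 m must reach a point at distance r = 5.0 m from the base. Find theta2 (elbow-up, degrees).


cos(theta2) = (r^2 - L1^2 - L2^2) / (2*L1*L2)
cos(theta2) = (25.0 - 38.44 - 4.41) / 26.04
cos(theta2) = -0.685484
theta2 = 133.2737 degrees


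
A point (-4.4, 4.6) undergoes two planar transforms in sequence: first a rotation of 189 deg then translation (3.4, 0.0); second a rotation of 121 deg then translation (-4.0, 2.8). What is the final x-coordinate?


After transform 1:
x1 = cos(189)*-4.4 - sin(189)*4.6 + 3.4 = 8.4654
y1 = sin(189)*-4.4 + cos(189)*4.6 + 0.0 = -3.8551
After transform 2:
x2 = cos(121)*8.4654 - sin(121)*-3.8551 + -4.0
= -5.0556


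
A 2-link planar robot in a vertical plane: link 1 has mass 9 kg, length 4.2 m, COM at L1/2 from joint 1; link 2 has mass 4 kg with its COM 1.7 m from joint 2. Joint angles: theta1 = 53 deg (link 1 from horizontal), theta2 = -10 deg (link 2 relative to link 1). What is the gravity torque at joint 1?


Horizontal distance from joint 1 to link-1 COM:
  x_c1 = (L1/2)*cos(t1) = 2.1 * 0.6018 = 1.2638 m
Horizontal distance from joint 1 to link-2 COM:
  x_c2 = L1*cos(t1) + Lc2*cos(t1+t2)
       = 4.2*0.6018 + 1.7*0.7314 = 3.7709 m
tau1 = m1*g*x_c1 + m2*g*x_c2
     = 9*9.81*1.2638 + 4*9.81*3.7709
     = 111.5819 + 147.9711
     = 259.553 Nm


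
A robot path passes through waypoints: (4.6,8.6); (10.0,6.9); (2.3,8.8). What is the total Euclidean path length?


Segment lengths:
  seg1 = sqrt((5.4)^2 + (-1.7)^2) = 5.6613
  seg2 = sqrt((-7.7)^2 + (1.9)^2) = 7.931
Total = 13.5922


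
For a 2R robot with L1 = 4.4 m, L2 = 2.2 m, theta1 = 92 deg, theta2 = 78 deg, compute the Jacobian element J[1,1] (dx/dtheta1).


J[1,1] = -L1*sin(t1) - L2*sin(t1+t2)
= -4.4*sin(92) - 2.2*sin(170)
= -4.7793


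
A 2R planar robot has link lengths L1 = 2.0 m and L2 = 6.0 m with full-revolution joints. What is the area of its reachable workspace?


r_max = L1 + L2 = 8.0 m
r_min = |L1 - L2| = 4.0 m
Area = pi*(r_max^2 - r_min^2)
= pi*(64.0 - 16.0)
= pi * 48.0
= 150.7964 m^2


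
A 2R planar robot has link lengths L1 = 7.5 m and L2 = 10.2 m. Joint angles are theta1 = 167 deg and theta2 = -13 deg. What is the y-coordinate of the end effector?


Convert angles to radians: theta1 = 2.9147, theta2 = -0.2269
y = L1*sin(theta1) + L2*sin(theta1+theta2)
y = 1.6871 + 4.4714
y = 6.1585


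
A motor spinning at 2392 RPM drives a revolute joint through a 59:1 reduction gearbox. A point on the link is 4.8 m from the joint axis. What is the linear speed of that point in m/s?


omega_motor = 2392 * 2*pi/60 = 250.4897 rad/s
omega_joint = omega_motor / 59 = 4.2456 rad/s
v = omega_joint * r = 4.2456 * 4.8
= 20.3788 m/s


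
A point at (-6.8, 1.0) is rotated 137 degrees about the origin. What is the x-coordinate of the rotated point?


x' = x*cos(theta) - y*sin(theta)
cos(137 deg) = -0.7314, sin(137 deg) = 0.682
x' = -6.8 * -0.7314 - 1.0 * 0.682
= 4.9732 - 0.682
= 4.2912


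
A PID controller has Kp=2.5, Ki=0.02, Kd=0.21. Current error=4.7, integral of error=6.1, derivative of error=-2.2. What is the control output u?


u = Kp*e + Ki*int(e) + Kd*de/dt
= 2.5*4.7 + 0.02*6.1 + 0.21*(-2.2)
= 11.75 + 0.122 + -0.462
= 11.41


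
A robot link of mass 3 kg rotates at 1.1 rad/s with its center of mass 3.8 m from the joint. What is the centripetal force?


F = m * omega^2 * r
= 3 * 1.1^2 * 3.8
= 3 * 1.21 * 3.8
= 13.794 N


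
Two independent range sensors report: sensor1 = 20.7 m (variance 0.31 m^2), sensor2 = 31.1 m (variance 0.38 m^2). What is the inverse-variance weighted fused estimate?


w1 = (1/var1) / (1/var1 + 1/var2)
   = 3.2258 / (3.2258 + 2.6316) = 0.5507
w2 = 1 - w1 = 0.4493
fused = w1*s1 + w2*s2 = 11.4 + 13.9725
= 25.3725 m


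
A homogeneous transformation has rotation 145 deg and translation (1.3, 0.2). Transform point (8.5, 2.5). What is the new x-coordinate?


x' = cos(theta)*px - sin(theta)*py + tx
= -0.8192*8.5 - 0.5736*2.5 + 1.3
= -7.0967


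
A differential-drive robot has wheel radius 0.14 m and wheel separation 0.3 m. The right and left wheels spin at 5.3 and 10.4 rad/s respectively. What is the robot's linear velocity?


vR = r*wR = 0.14*5.3 = 0.742 m/s
vL = r*wL = 0.14*10.4 = 1.456 m/s
v = (vR+vL)/2 = 1.099 m/s
omega = (vR-vL)/L = -2.38 rad/s
linear velocity = 1.099 m/s


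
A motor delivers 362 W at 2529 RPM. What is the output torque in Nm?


omega = 2529 * 2*pi/60 = 264.8363 rad/s
tau = P / omega = 362 / 264.8363
= 1.3669 Nm


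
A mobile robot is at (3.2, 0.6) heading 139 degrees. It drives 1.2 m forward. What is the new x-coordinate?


x_new = x0 + d*cos(theta)
= 3.2 + 1.2*cos(139)
= 3.2 + -0.9057
= 2.2943


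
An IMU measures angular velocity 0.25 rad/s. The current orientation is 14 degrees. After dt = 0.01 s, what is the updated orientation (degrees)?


delta_theta = w * dt = 0.25 * 0.01 = 0.0025 rad
= 0.1432 deg
theta_new = 14 + 0.1432 = 14.1432 deg


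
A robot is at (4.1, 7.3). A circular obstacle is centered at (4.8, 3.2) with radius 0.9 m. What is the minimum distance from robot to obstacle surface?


center_dist = sqrt((4.1-4.8)^2 + (7.3-3.2)^2)
= sqrt(0.49 + 16.81)
= 4.1593
min_dist = center_dist - radius = 4.1593 - 0.9 = 3.2593 m


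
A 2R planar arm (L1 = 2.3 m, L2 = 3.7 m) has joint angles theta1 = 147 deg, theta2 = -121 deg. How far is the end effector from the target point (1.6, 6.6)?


End effector via forward kinematics:
x = L1*cos(t1) + L2*cos(t1+t2) = 1.3966
y = L1*sin(t1) + L2*sin(t1+t2) = 2.8746
Distance to target:
d = sqrt((1.6 - 1.3966)^2 + (6.6 - 2.8746)^2)
= sqrt(0.0414 + 13.8783)
= 3.7309 m


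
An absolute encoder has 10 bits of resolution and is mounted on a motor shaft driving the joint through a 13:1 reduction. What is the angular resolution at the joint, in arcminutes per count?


counts = 2^10 = 1024
effective counts at joint = 1024 * 13 = 13312
resolution = 360*60 / 13312
= 1.6226 arcmin/count


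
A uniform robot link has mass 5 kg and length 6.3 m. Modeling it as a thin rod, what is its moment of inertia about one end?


I = (1/3) * m * L^2
= (1/3) * 5 * 6.3^2
= 0.333333 * 5 * 39.69
= 66.15 kg*m^2


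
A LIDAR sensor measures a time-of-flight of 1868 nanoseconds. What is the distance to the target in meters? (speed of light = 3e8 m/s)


tof = 1868 ns = 1.868e-06 s
dist = c * tof / 2
= 3e8 * 1.868e-06 / 2
= 280.2 m


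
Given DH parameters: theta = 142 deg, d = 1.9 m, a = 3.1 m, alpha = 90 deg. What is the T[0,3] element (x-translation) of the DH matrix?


T[0,3] = a * cos(theta)
= 3.1 * cos(142 deg)
= 3.1 * -0.788
= -2.4428


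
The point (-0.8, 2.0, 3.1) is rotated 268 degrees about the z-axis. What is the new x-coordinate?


Rotation about z-axis: x' = x*cos(theta) - y*sin(theta)
= -0.8 * -0.0349 - 2.0 * -0.9994
= 2.0267


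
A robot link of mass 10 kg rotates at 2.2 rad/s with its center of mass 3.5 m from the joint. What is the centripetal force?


F = m * omega^2 * r
= 10 * 2.2^2 * 3.5
= 10 * 4.84 * 3.5
= 169.4 N


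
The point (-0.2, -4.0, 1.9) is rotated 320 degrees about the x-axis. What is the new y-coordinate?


Rotation about x-axis: y' = y*cos(theta) - z*sin(theta)
= -4.0 * 0.766 - 1.9 * -0.6428
= -1.8429


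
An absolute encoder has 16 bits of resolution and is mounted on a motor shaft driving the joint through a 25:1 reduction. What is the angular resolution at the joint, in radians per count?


counts = 2^16 = 65536
effective counts at joint = 65536 * 25 = 1638400
resolution = 2*pi / 1638400
= 3.8350e-06 rad/count


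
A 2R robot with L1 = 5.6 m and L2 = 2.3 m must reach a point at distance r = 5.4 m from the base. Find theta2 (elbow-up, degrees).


cos(theta2) = (r^2 - L1^2 - L2^2) / (2*L1*L2)
cos(theta2) = (29.16 - 31.36 - 5.29) / 25.76
cos(theta2) = -0.290761
theta2 = 106.9035 degrees


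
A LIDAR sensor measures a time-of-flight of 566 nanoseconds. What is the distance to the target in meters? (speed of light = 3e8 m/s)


tof = 566 ns = 5.66e-07 s
dist = c * tof / 2
= 3e8 * 5.66e-07 / 2
= 84.9 m


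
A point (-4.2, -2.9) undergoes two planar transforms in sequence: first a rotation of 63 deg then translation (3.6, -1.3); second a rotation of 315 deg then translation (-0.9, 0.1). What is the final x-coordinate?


After transform 1:
x1 = cos(63)*-4.2 - sin(63)*-2.9 + 3.6 = 4.2772
y1 = sin(63)*-4.2 + cos(63)*-2.9 + -1.3 = -6.3588
After transform 2:
x2 = cos(315)*4.2772 - sin(315)*-6.3588 + -0.9
= -2.3719


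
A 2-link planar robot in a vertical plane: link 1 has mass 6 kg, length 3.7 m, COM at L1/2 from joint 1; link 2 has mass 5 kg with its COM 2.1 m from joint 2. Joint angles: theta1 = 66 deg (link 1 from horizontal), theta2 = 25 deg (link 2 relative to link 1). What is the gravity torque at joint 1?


Horizontal distance from joint 1 to link-1 COM:
  x_c1 = (L1/2)*cos(t1) = 1.85 * 0.4067 = 0.7525 m
Horizontal distance from joint 1 to link-2 COM:
  x_c2 = L1*cos(t1) + Lc2*cos(t1+t2)
       = 3.7*0.4067 + 2.1*-0.0175 = 1.4683 m
tau1 = m1*g*x_c1 + m2*g*x_c2
     = 6*9.81*0.7525 + 5*9.81*1.4683
     = 44.29 + 72.0189
     = 116.3089 Nm


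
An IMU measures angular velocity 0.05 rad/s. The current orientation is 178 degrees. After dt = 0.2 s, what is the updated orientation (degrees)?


delta_theta = w * dt = 0.05 * 0.2 = 0.01 rad
= 0.573 deg
theta_new = 178 + 0.573 = 178.573 deg


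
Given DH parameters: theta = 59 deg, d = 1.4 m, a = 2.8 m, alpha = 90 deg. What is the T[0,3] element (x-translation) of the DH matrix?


T[0,3] = a * cos(theta)
= 2.8 * cos(59 deg)
= 2.8 * 0.515
= 1.4421


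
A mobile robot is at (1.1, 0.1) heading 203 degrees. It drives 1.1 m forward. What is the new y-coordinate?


y_new = y0 + d*sin(theta)
= 0.1 + 1.1*sin(203)
= 0.1 + -0.4298
= -0.3298


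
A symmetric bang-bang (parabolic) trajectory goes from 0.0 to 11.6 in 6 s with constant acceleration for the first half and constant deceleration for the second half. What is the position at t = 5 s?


Symmetric rest-to-rest: each phase covers (pf-p0)/2 in time T/2. 0.5*a*(T/2)^2 = (pf-p0)/2 => a = 4*(pf-p0)/T^2
a = 4*(11.6-0.0)/6^2 = 1.2889
t = 5 is in the deceleration phase (t > T/2).
p = pf - 0.5*a*(T-t)^2 = 11.6 - 0.5*1.2889*1^2
= 10.9556


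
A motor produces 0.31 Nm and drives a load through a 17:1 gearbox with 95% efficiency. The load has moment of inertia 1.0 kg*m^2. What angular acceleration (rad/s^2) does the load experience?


tau_out = tau_motor * N * eta
= 0.31 * 17 * 0.95 = 5.0065 Nm
alpha = tau_out / I = 5.0065 / 1.0
= 5.0065 rad/s^2


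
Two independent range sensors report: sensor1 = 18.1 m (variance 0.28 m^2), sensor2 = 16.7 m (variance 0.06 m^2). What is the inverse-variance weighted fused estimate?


w1 = (1/var1) / (1/var1 + 1/var2)
   = 3.5714 / (3.5714 + 16.6667) = 0.1765
w2 = 1 - w1 = 0.8235
fused = w1*s1 + w2*s2 = 3.1941 + 13.7529
= 16.9471 m


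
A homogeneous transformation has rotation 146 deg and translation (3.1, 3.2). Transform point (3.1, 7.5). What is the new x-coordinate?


x' = cos(theta)*px - sin(theta)*py + tx
= -0.829*3.1 - 0.5592*7.5 + 3.1
= -3.664


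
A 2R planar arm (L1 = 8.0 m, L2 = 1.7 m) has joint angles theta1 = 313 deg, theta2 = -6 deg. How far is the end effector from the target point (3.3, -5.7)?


End effector via forward kinematics:
x = L1*cos(t1) + L2*cos(t1+t2) = 6.4791
y = L1*sin(t1) + L2*sin(t1+t2) = -7.2085
Distance to target:
d = sqrt((3.3 - 6.4791)^2 + (-5.7 - -7.2085)^2)
= sqrt(10.1065 + 2.2756)
= 3.5188 m


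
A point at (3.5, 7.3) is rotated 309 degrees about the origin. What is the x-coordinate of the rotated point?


x' = x*cos(theta) - y*sin(theta)
cos(309 deg) = 0.6293, sin(309 deg) = -0.7771
x' = 3.5 * 0.6293 - 7.3 * -0.7771
= 2.2026 - -5.6732
= 7.8758


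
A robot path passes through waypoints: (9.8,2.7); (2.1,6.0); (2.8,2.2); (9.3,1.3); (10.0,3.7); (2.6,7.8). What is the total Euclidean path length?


Segment lengths:
  seg1 = sqrt((-7.7)^2 + (3.3)^2) = 8.3774
  seg2 = sqrt((0.7)^2 + (-3.8)^2) = 3.8639
  seg3 = sqrt((6.5)^2 + (-0.9)^2) = 6.562
  seg4 = sqrt((0.7)^2 + (2.4)^2) = 2.5
  seg5 = sqrt((-7.4)^2 + (4.1)^2) = 8.4599
Total = 29.7632


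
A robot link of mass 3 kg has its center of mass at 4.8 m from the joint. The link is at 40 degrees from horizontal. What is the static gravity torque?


tau = m*g*L*cos(angle)
= 3 * 9.81 * 4.8 * cos(40 deg)
= 3 * 9.81 * 4.8 * 0.766
= 108.2145 Nm


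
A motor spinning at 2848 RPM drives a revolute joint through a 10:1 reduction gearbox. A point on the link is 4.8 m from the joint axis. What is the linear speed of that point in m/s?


omega_motor = 2848 * 2*pi/60 = 298.2419 rad/s
omega_joint = omega_motor / 10 = 29.8242 rad/s
v = omega_joint * r = 29.8242 * 4.8
= 143.1561 m/s


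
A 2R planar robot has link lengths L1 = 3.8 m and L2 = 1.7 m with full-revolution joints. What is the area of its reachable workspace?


r_max = L1 + L2 = 5.5 m
r_min = |L1 - L2| = 2.1 m
Area = pi*(r_max^2 - r_min^2)
= pi*(30.25 - 4.41)
= pi * 25.84
= 81.1788 m^2


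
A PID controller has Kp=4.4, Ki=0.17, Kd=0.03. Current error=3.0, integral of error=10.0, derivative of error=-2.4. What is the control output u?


u = Kp*e + Ki*int(e) + Kd*de/dt
= 4.4*3.0 + 0.17*10.0 + 0.03*(-2.4)
= 13.2 + 1.7 + -0.072
= 14.828
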